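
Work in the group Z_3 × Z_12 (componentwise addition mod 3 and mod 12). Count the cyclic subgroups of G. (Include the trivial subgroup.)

A cyclic subgroup of order d is generated by each of its φ(d) elements of order d, so the cyclic subgroups of order d number (#elements of order d)/φ(d).
Cyclic subgroups by order — order 1: 1; order 2: 1; order 3: 4; order 4: 1; order 6: 4; order 12: 4.
Total: 15.

15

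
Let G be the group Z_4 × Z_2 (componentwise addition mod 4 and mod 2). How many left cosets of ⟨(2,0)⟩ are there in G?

4

|⟨(2,0)⟩| = 2 and |G| = 8.
By Lagrange, [G : H] = |G|/|H| = 8/2 = 4.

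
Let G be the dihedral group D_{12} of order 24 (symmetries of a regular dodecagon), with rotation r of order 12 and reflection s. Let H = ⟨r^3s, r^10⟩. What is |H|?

|⟨r^3s⟩| = 2 and |⟨r^10⟩| = 6, so |H| is a multiple of lcm(2, 6) = 6 and divides |G| = 24.
Closing under the operation: H = {e, r^2, r^4, r^6, r^8, r^10, rs, r^3s, r^5s, r^7s, r^9s, r^11s}, so |H| = 12.

12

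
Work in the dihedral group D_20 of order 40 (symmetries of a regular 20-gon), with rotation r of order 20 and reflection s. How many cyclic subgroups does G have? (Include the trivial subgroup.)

26

Each element a generates a cyclic subgroup ⟨a⟩; distinct elements may generate the same one (a cyclic group of order d has φ(d) generators).
Cyclic subgroups by order — order 1: 1; order 2: 21; order 4: 1; order 5: 1; order 10: 1; order 20: 1.
Total: 26.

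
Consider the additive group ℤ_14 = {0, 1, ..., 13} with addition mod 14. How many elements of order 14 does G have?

6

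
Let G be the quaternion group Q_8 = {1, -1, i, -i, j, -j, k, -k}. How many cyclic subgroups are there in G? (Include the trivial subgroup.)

A cyclic subgroup of order d is generated by each of its φ(d) elements of order d, so the cyclic subgroups of order d number (#elements of order d)/φ(d).
Cyclic subgroups by order — order 1: 1; order 2: 1; order 4: 3.
Total: 5.

5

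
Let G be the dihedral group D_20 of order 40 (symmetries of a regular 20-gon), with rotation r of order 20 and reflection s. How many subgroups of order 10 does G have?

5

|G| = 40 and 10 | 40, so subgroups of order 10 are possible by Lagrange.
The subgroups of order 10 are: {e, r^2, r^4, r^6, r^8, r^10, r^12, r^14, r^16, r^18}; {e, r^4, r^8, r^12, r^16, r^2s, r^6s, r^10s, r^14s, r^18s}; {e, r^4, r^8, r^12, r^16, r^3s, r^7s, r^11s, r^15s, r^19s}; {e, r^4, r^8, r^12, r^16, s, r^4s, r^8s, r^12s, r^16s}; … (5 in all).
So G has 5 subgroups of order 10.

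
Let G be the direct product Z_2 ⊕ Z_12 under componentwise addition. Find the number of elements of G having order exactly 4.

4

An element (a,b) has order lcm(ord(a), ord(b)); count pairs with lcm equal to 4.
Enumerating gives 4 such elements.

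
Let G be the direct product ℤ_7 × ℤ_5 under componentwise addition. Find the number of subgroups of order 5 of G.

|G| = 35 and 5 | 35, so subgroups of order 5 are possible by Lagrange.
The subgroups of order 5 are: {(0,0), (0,1), (0,2), (0,3), (0,4)}.
So G has 1 subgroup of order 5.

1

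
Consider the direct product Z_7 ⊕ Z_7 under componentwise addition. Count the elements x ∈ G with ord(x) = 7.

An element (a,b) has order lcm(ord(a), ord(b)); count pairs with lcm equal to 7.
Enumerating gives 48 such elements.

48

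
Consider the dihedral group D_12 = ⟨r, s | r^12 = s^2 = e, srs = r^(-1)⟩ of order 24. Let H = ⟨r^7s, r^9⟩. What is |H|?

8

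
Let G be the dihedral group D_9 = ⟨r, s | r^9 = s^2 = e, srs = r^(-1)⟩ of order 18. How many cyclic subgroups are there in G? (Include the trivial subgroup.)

12

Each element a generates a cyclic subgroup ⟨a⟩; distinct elements may generate the same one (a cyclic group of order d has φ(d) generators).
Cyclic subgroups by order — order 1: 1; order 2: 9; order 3: 1; order 9: 1.
Total: 12.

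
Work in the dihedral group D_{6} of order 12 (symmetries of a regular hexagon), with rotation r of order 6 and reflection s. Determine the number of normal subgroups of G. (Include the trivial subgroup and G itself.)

7

G has 16 subgroups. Checking conjugation-invariance by order — order 1: 1/1 normal; order 2: 1/7 normal; order 3: 1/1 normal; order 4: 0/3 normal; order 6: 3/3 normal; order 12: 1/1 normal.
Total normal subgroups: 7.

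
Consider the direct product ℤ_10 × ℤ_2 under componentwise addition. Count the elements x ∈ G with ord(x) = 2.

An element (a,b) has order lcm(ord(a), ord(b)); count pairs with lcm equal to 2.
Enumerating gives 3 such elements.

3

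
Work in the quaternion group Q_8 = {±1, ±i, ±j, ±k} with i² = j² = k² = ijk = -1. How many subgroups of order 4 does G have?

|G| = 8 and 4 | 8, so subgroups of order 4 are possible by Lagrange.
The subgroups of order 4 are: {1, -1, i, -i}; {1, -1, j, -j}; {1, -1, k, -k}.
So G has 3 subgroups of order 4.

3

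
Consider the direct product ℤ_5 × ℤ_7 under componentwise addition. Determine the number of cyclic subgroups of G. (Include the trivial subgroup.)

Each element a generates a cyclic subgroup ⟨a⟩; distinct elements may generate the same one (a cyclic group of order d has φ(d) generators).
Cyclic subgroups by order — order 1: 1; order 5: 1; order 7: 1; order 35: 1.
Total: 4.

4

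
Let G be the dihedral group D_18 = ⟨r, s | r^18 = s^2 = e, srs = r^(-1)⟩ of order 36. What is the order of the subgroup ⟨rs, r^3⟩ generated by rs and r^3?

|⟨rs⟩| = 2 and |⟨r^3⟩| = 6, so |H| is a multiple of lcm(2, 6) = 6 and divides |G| = 36.
Closing under the operation: H = {e, r^3, r^6, r^9, r^12, r^15, rs, r^4s, r^7s, r^10s, r^13s, r^16s}, so |H| = 12.

12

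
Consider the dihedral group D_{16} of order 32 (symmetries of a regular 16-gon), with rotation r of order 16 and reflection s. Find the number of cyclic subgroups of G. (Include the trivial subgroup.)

21

A cyclic subgroup of order d is generated by each of its φ(d) elements of order d, so the cyclic subgroups of order d number (#elements of order d)/φ(d).
Cyclic subgroups by order — order 1: 1; order 2: 17; order 4: 1; order 8: 1; order 16: 1.
Total: 21.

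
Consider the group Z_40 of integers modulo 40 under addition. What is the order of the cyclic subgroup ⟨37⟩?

40

In Z_40, the order of an element a is n/gcd(a, n).
gcd(37, 40) = 1, so |⟨37⟩| = 40/1 = 40.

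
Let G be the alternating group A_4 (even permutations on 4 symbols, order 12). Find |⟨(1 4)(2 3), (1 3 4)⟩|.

|⟨(1 4)(2 3)⟩| = 2 and |⟨(1 3 4)⟩| = 3, so |H| is a multiple of lcm(2, 3) = 6 and divides |G| = 12.
Closing {(1 4)(2 3), (1 3 4)} under the group operation gives all of G, so |H| = 12.

12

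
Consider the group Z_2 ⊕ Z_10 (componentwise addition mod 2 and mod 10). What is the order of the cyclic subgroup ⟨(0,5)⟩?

2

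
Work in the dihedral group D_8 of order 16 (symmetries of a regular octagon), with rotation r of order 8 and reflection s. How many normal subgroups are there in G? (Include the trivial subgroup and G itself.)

G has 19 subgroups. Checking conjugation-invariance by order — order 1: 1/1 normal; order 2: 1/9 normal; order 4: 1/5 normal; order 8: 3/3 normal; order 16: 1/1 normal.
Total normal subgroups: 7.

7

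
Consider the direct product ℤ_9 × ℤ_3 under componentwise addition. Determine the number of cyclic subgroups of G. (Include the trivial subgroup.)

8

Each element a generates a cyclic subgroup ⟨a⟩; distinct elements may generate the same one (a cyclic group of order d has φ(d) generators).
Cyclic subgroups by order — order 1: 1; order 3: 4; order 9: 3.
Total: 8.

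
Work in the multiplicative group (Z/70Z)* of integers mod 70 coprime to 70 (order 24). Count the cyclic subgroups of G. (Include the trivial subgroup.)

Group the elements of G by the cyclic subgroup they generate; each cyclic subgroup of order d accounts for φ(d) elements.
Cyclic subgroups by order — order 1: 1; order 2: 3; order 3: 1; order 4: 2; order 6: 3; order 12: 2.
Total: 12.

12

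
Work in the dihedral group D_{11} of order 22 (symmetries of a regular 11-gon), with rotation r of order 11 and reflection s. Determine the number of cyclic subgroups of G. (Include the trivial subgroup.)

13

Each element a generates a cyclic subgroup ⟨a⟩; distinct elements may generate the same one (a cyclic group of order d has φ(d) generators).
Cyclic subgroups by order — order 1: 1; order 2: 11; order 11: 1.
Total: 13.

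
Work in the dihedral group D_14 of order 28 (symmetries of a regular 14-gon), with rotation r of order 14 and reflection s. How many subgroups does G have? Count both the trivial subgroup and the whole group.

28

|G| = 28, so by Lagrange every subgroup order divides 28. Divisors: 1, 2, 4, 7, 14, 28.
Subgroups by order — order 1: 1; order 2: 15; order 4: 7; order 7: 1; order 14: 3; order 28: 1.
Total: 1 + 15 + 7 + 1 + 3 + 1 = 28.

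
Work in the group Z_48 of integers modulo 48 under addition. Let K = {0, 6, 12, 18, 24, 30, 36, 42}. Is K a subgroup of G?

|K| = 8 divides |G| = 48, consistent with Lagrange.
K contains the identity, every element's inverse is in K, and K is closed under +: it is a subgroup.
In fact K = ⟨6⟩.

Yes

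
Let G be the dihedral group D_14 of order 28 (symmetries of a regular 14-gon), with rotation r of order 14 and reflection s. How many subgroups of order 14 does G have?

|G| = 28 and 14 | 28, so subgroups of order 14 are possible by Lagrange.
The subgroups of order 14 are: {e, r, r^2, r^3, r^4, r^5, r^6, r^7, r^8, r^9, r^10, r^11, r^12, r^13}; {e, r^2, r^4, r^6, r^8, r^10, r^12, s, r^2s, r^4s, r^6s, r^8s, r^10s, r^12s}; {e, r^2, r^4, r^6, r^8, r^10, r^12, rs, r^3s, r^5s, r^7s, r^9s, r^11s, r^13s}.
So G has 3 subgroups of order 14.

3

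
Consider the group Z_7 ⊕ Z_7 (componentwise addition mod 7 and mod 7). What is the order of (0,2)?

7

The order of (0,2) in Z_7 × Z_7 is lcm(ord(0) in Z_7, ord(2) in Z_7).
ord(0) = 1 and ord(2) = 7, so |⟨(0,2)⟩| = lcm(1, 7) = 7.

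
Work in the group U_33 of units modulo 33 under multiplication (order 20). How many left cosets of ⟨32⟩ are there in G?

|⟨32⟩| = 2 and |G| = 20.
By Lagrange, [G : H] = |G|/|H| = 20/2 = 10.

10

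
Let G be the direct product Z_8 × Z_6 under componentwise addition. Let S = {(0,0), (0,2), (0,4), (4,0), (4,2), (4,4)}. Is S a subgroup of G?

|S| = 6 divides |G| = 48, consistent with Lagrange.
S contains the identity, every element's inverse is in S, and S is closed under +: it is a subgroup.
In fact S = ⟨(4,4)⟩.

Yes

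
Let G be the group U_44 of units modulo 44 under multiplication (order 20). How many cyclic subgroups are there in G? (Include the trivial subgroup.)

8

Group the elements of G by the cyclic subgroup they generate; each cyclic subgroup of order d accounts for φ(d) elements.
Cyclic subgroups by order — order 1: 1; order 2: 3; order 5: 1; order 10: 3.
Total: 8.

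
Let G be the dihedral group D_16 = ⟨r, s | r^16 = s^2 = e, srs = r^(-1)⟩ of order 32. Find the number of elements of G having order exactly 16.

8

The elements of order 16 are: r, r^3, r^5, r^7, r^9, r^11, r^13, r^15.
That's 8.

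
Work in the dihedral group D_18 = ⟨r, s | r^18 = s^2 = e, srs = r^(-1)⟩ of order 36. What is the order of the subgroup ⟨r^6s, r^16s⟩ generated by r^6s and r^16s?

|⟨r^6s⟩| = 2 and |⟨r^16s⟩| = 2, so |H| is a multiple of lcm(2, 2) = 2 and divides |G| = 36.
Closing under the operation: H = {e, r^2, r^4, r^6, r^8, r^10, r^12, r^14, r^16, s, r^2s, r^4s, r^6s, r^8s, r^10s, r^12s, r^14s, r^16s}, so |H| = 18.

18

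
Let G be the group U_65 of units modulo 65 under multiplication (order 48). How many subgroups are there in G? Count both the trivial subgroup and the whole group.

30

|G| = 48, so by Lagrange every subgroup order divides 48. Divisors: 1, 2, 3, 4, 6, 8, 12, 16, 24, 48.
Subgroups by order — order 1: 1; order 2: 3; order 3: 1; order 4: 7; order 6: 3; order 8: 3; order 12: 7; order 16: 1; order 24: 3; order 48: 1.
Total: 1 + 3 + 1 + 7 + 3 + 3 + 7 + 1 + 3 + 1 = 30.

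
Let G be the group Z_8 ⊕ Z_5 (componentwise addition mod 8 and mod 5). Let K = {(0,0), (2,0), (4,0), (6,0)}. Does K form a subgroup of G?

Yes

|K| = 4 divides |G| = 40, consistent with Lagrange.
K contains the identity, every element's inverse is in K, and K is closed under +: it is a subgroup.
In fact K = ⟨(6,0)⟩.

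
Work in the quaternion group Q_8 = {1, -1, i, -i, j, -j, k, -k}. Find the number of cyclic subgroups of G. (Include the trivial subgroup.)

A cyclic subgroup of order d is generated by each of its φ(d) elements of order d, so the cyclic subgroups of order d number (#elements of order d)/φ(d).
Cyclic subgroups by order — order 1: 1; order 2: 1; order 4: 3.
Total: 5.

5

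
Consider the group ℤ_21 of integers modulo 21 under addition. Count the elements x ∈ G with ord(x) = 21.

In a cyclic group of order 21, the number of elements of order d (for d | 21) is φ(d).
φ(21) = 12.

12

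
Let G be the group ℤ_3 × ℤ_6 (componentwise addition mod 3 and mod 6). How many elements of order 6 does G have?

An element (a,b) has order lcm(ord(a), ord(b)); count pairs with lcm equal to 6.
Enumerating gives 8 such elements.

8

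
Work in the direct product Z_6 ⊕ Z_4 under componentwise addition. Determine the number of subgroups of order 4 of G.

3

|G| = 24 and 4 | 24, so subgroups of order 4 are possible by Lagrange.
The subgroups of order 4 are: {(0,0), (0,1), (0,2), (0,3)}; {(0,0), (0,2), (3,0), (3,2)}; {(0,0), (0,2), (3,1), (3,3)}.
So G has 3 subgroups of order 4.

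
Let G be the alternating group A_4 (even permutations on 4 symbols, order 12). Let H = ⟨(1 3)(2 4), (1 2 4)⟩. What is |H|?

|⟨(1 3)(2 4)⟩| = 2 and |⟨(1 2 4)⟩| = 3, so |H| is a multiple of lcm(2, 3) = 6 and divides |G| = 12.
Closing {(1 3)(2 4), (1 2 4)} under the group operation gives all of G, so |H| = 12.

12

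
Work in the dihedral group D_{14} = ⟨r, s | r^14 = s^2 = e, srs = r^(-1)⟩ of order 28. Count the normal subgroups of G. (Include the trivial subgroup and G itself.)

G has 28 subgroups. Checking conjugation-invariance by order — order 1: 1/1 normal; order 2: 1/15 normal; order 4: 0/7 normal; order 7: 1/1 normal; order 14: 3/3 normal; order 28: 1/1 normal.
Total normal subgroups: 7.

7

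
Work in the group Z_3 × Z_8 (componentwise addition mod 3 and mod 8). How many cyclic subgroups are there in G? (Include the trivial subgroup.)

8

Each element a generates a cyclic subgroup ⟨a⟩; distinct elements may generate the same one (a cyclic group of order d has φ(d) generators).
Cyclic subgroups by order — order 1: 1; order 2: 1; order 3: 1; order 4: 1; order 6: 1; order 8: 1; order 12: 1; order 24: 1.
Total: 8.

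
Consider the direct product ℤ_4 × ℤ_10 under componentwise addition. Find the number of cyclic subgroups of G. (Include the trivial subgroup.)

12

Each element a generates a cyclic subgroup ⟨a⟩; distinct elements may generate the same one (a cyclic group of order d has φ(d) generators).
Cyclic subgroups by order — order 1: 1; order 2: 3; order 4: 2; order 5: 1; order 10: 3; order 20: 2.
Total: 12.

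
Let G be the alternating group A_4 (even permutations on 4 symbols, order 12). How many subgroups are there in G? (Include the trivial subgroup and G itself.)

10

|G| = 12, so by Lagrange every subgroup order divides 12. Divisors: 1, 2, 3, 4, 6, 12.
Subgroups by order — order 1: 1; order 2: 3; order 3: 4; order 4: 1; order 6: 0; order 12: 1.
Total: 1 + 3 + 4 + 1 + 0 + 1 = 10.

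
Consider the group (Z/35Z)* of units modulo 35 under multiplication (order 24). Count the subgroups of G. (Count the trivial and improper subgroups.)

16

|G| = 24, so by Lagrange every subgroup order divides 24. Divisors: 1, 2, 3, 4, 6, 8, 12, 24.
Subgroups by order — order 1: 1; order 2: 3; order 3: 1; order 4: 3; order 6: 3; order 8: 1; order 12: 3; order 24: 1.
Total: 1 + 3 + 1 + 3 + 3 + 1 + 3 + 1 = 16.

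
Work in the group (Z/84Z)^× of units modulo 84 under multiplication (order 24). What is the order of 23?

Compute successive powers of 23 mod 84: 23, 25, 71, 37, 11, 1; 23^6 ≡ 1 (mod 84).
So |⟨23⟩| = 6.

6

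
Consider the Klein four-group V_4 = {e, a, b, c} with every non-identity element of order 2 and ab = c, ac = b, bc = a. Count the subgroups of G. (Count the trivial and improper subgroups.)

5

|G| = 4, so by Lagrange every subgroup order divides 4. Divisors: 1, 2, 4.
Subgroups by order — order 1: 1; order 2: 3; order 4: 1.
Total: 1 + 3 + 1 = 5.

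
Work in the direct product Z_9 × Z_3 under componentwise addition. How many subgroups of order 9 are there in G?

|G| = 27 and 9 | 27, so subgroups of order 9 are possible by Lagrange.
The subgroups of order 9 are: {(0,0), (0,1), (0,2), (3,0), (3,1), (3,2), (6,0), (6,1), (6,2)}; {(0,0), (1,0), (2,0), (3,0), (4,0), (5,0), (6,0), (7,0), (8,0)}; {(0,0), (1,1), (2,2), (3,0), (4,1), (5,2), (6,0), (7,1), (8,2)}; {(0,0), (1,2), (2,1), (3,0), (4,2), (5,1), (6,0), (7,2), (8,1)}.
So G has 4 subgroups of order 9.

4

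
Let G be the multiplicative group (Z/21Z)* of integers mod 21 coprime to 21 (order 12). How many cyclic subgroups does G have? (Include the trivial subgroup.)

8

Group the elements of G by the cyclic subgroup they generate; each cyclic subgroup of order d accounts for φ(d) elements.
Cyclic subgroups by order — order 1: 1; order 2: 3; order 3: 1; order 6: 3.
Total: 8.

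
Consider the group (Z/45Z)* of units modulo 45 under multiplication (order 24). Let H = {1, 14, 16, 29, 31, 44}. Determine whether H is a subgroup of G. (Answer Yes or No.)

Yes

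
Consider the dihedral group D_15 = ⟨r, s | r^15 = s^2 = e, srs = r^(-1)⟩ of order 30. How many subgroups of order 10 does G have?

|G| = 30 and 10 | 30, so subgroups of order 10 are possible by Lagrange.
The subgroups of order 10 are: {e, r^3, r^6, r^9, r^12, rs, r^4s, r^7s, r^10s, r^13s}; {e, r^3, r^6, r^9, r^12, r^2s, r^5s, r^8s, r^11s, r^14s}; {e, r^3, r^6, r^9, r^12, s, r^3s, r^6s, r^9s, r^12s}.
So G has 3 subgroups of order 10.

3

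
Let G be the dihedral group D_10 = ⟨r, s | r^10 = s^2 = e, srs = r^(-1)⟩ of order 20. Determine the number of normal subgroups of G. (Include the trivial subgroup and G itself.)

7

G has 22 subgroups. Checking conjugation-invariance by order — order 1: 1/1 normal; order 2: 1/11 normal; order 4: 0/5 normal; order 5: 1/1 normal; order 10: 3/3 normal; order 20: 1/1 normal.
Total normal subgroups: 7.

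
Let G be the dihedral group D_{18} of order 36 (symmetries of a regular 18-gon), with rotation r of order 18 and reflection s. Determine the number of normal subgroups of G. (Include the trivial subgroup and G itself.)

9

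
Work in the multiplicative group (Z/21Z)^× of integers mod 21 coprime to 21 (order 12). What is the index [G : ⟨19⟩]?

|⟨19⟩| = 6 and |G| = 12.
By Lagrange, [G : H] = |G|/|H| = 12/6 = 2.

2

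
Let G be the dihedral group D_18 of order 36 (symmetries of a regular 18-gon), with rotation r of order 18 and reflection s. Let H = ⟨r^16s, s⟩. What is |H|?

18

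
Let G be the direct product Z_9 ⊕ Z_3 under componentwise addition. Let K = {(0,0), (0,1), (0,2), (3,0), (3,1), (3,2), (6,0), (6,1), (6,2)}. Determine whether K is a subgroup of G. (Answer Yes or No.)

|K| = 9 divides |G| = 27, consistent with Lagrange.
K contains the identity, every element's inverse is in K, and K is closed under +: it is a subgroup.

Yes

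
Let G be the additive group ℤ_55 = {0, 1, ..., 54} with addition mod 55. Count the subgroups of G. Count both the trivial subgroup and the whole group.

4

A cyclic group of order 55 has exactly one subgroup for each divisor of 55.
Divisors of 55: 1, 5, 11, 55.
So ℤ_55 has 4 subgroups.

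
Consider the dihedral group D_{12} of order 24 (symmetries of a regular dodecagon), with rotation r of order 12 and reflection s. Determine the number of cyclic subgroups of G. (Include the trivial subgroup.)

18

Group the elements of G by the cyclic subgroup they generate; each cyclic subgroup of order d accounts for φ(d) elements.
Cyclic subgroups by order — order 1: 1; order 2: 13; order 3: 1; order 4: 1; order 6: 1; order 12: 1.
Total: 18.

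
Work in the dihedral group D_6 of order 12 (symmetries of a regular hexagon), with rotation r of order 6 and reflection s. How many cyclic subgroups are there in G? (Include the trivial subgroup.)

10

Each element a generates a cyclic subgroup ⟨a⟩; distinct elements may generate the same one (a cyclic group of order d has φ(d) generators).
Cyclic subgroups by order — order 1: 1; order 2: 7; order 3: 1; order 6: 1.
Total: 10.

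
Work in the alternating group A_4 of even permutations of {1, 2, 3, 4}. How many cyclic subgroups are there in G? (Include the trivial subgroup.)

8

Each element a generates a cyclic subgroup ⟨a⟩; distinct elements may generate the same one (a cyclic group of order d has φ(d) generators).
Cyclic subgroups by order — order 1: 1; order 2: 3; order 3: 4.
Total: 8.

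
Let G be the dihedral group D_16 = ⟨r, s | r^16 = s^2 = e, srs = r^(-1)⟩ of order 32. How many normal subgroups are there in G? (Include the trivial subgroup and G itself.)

8

G has 36 subgroups. Checking conjugation-invariance by order — order 1: 1/1 normal; order 2: 1/17 normal; order 4: 1/9 normal; order 8: 1/5 normal; order 16: 3/3 normal; order 32: 1/1 normal.
Total normal subgroups: 8.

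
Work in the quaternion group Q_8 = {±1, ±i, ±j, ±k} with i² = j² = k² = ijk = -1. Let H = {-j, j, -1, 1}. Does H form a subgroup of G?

Yes

|H| = 4 divides |G| = 8, consistent with Lagrange.
H contains the identity, every element's inverse is in H, and H is closed under ·: it is a subgroup.
In fact H = ⟨j⟩.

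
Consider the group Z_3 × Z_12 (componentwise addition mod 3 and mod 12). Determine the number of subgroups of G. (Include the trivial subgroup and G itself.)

18

|G| = 36, so by Lagrange every subgroup order divides 36. Divisors: 1, 2, 3, 4, 6, 9, 12, 18, 36.
Subgroups by order — order 1: 1; order 2: 1; order 3: 4; order 4: 1; order 6: 4; order 9: 1; order 12: 4; order 18: 1; order 36: 1.
Total: 1 + 1 + 4 + 1 + 4 + 1 + 4 + 1 + 1 = 18.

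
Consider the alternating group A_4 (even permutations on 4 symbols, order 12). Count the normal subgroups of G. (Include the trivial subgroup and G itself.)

G has 10 subgroups. Checking conjugation-invariance by order — order 1: 1/1 normal; order 2: 0/3 normal; order 3: 0/4 normal; order 4: 1/1 normal; order 12: 1/1 normal.
Total normal subgroups: 3.

3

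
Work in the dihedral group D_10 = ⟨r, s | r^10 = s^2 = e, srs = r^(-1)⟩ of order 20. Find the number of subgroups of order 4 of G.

5

|G| = 20 and 4 | 20, so subgroups of order 4 are possible by Lagrange.
The subgroups of order 4 are: {e, r^5, r^2s, r^7s}; {e, r^5, r^3s, r^8s}; {e, r^5, r^4s, r^9s}; {e, r^5, s, r^5s}; … (5 in all).
So G has 5 subgroups of order 4.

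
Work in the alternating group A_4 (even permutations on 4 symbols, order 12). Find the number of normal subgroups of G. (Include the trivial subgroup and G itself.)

3

G has 10 subgroups. Checking conjugation-invariance by order — order 1: 1/1 normal; order 2: 0/3 normal; order 3: 0/4 normal; order 4: 1/1 normal; order 12: 1/1 normal.
Total normal subgroups: 3.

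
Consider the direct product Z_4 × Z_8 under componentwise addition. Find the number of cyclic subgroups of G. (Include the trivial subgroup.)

Group the elements of G by the cyclic subgroup they generate; each cyclic subgroup of order d accounts for φ(d) elements.
Cyclic subgroups by order — order 1: 1; order 2: 3; order 4: 6; order 8: 4.
Total: 14.

14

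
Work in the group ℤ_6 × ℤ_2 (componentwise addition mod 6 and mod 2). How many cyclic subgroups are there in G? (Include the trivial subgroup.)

8

A cyclic subgroup of order d is generated by each of its φ(d) elements of order d, so the cyclic subgroups of order d number (#elements of order d)/φ(d).
Cyclic subgroups by order — order 1: 1; order 2: 3; order 3: 1; order 6: 3.
Total: 8.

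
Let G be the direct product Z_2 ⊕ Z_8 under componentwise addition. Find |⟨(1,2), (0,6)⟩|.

|⟨(1,2)⟩| = 4 and |⟨(0,6)⟩| = 4, so |H| is a multiple of lcm(4, 4) = 4 and divides |G| = 16.
Closing under the operation: H = {(0,0), (0,2), (0,4), (0,6), (1,0), (1,2), (1,4), (1,6)}, so |H| = 8.

8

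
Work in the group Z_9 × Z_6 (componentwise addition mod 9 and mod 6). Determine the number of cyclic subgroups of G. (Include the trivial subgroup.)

16

Each element a generates a cyclic subgroup ⟨a⟩; distinct elements may generate the same one (a cyclic group of order d has φ(d) generators).
Cyclic subgroups by order — order 1: 1; order 2: 1; order 3: 4; order 6: 4; order 9: 3; order 18: 3.
Total: 16.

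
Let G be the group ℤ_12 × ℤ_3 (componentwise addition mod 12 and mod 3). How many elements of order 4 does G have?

An element (a,b) has order lcm(ord(a), ord(b)); count pairs with lcm equal to 4.
Enumerating gives 2 such elements.

2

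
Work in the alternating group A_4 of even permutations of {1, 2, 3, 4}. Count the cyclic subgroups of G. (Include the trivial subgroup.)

A cyclic subgroup of order d is generated by each of its φ(d) elements of order d, so the cyclic subgroups of order d number (#elements of order d)/φ(d).
Cyclic subgroups by order — order 1: 1; order 2: 3; order 3: 4.
Total: 8.

8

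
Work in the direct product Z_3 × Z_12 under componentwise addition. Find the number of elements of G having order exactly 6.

8

An element (a,b) has order lcm(ord(a), ord(b)); count pairs with lcm equal to 6.
Enumerating gives 8 such elements.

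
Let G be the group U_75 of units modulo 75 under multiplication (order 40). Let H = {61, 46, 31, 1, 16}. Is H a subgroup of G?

|H| = 5 divides |G| = 40, consistent with Lagrange.
H contains the identity, every element's inverse is in H, and H is closed under ·: it is a subgroup.
In fact H = ⟨16⟩.

Yes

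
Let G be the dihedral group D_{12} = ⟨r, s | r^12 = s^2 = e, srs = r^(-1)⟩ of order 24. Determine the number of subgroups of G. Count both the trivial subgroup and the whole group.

|G| = 24, so by Lagrange every subgroup order divides 24. Divisors: 1, 2, 3, 4, 6, 8, 12, 24.
Subgroups by order — order 1: 1; order 2: 13; order 3: 1; order 4: 7; order 6: 5; order 8: 3; order 12: 3; order 24: 1.
Total: 1 + 13 + 1 + 7 + 5 + 3 + 3 + 1 = 34.

34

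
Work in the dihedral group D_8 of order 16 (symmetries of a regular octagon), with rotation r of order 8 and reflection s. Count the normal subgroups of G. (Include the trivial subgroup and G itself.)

G has 19 subgroups. Checking conjugation-invariance by order — order 1: 1/1 normal; order 2: 1/9 normal; order 4: 1/5 normal; order 8: 3/3 normal; order 16: 1/1 normal.
Total normal subgroups: 7.

7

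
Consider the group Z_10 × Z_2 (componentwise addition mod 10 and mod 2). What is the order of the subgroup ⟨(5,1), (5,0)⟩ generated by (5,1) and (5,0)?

4

|⟨(5,1)⟩| = 2 and |⟨(5,0)⟩| = 2, so |H| is a multiple of lcm(2, 2) = 2 and divides |G| = 20.
Closing under the operation: H = {(0,0), (0,1), (5,0), (5,1)}, so |H| = 4.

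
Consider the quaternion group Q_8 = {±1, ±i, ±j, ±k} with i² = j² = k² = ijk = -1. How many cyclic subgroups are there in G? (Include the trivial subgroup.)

5

Group the elements of G by the cyclic subgroup they generate; each cyclic subgroup of order d accounts for φ(d) elements.
Cyclic subgroups by order — order 1: 1; order 2: 1; order 4: 3.
Total: 5.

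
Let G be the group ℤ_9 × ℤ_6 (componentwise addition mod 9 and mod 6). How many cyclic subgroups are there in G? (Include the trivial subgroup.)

16

A cyclic subgroup of order d is generated by each of its φ(d) elements of order d, so the cyclic subgroups of order d number (#elements of order d)/φ(d).
Cyclic subgroups by order — order 1: 1; order 2: 1; order 3: 4; order 6: 4; order 9: 3; order 18: 3.
Total: 16.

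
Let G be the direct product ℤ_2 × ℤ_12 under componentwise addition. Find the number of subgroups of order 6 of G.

|G| = 24 and 6 | 24, so subgroups of order 6 are possible by Lagrange.
The subgroups of order 6 are: {(0,0), (0,2), (0,4), (0,6), (0,8), (0,10)}; {(0,0), (0,4), (0,8), (1,0), (1,4), (1,8)}; {(0,0), (0,4), (0,8), (1,2), (1,6), (1,10)}.
So G has 3 subgroups of order 6.

3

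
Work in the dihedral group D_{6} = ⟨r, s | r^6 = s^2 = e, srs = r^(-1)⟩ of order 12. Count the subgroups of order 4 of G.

|G| = 12 and 4 | 12, so subgroups of order 4 are possible by Lagrange.
The subgroups of order 4 are: {e, r^3, r^2s, r^5s}; {e, r^3, s, r^3s}; {e, r^3, rs, r^4s}.
So G has 3 subgroups of order 4.

3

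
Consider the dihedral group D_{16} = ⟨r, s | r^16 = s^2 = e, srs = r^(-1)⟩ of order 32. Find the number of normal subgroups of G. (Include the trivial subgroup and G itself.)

8

G has 36 subgroups. Checking conjugation-invariance by order — order 1: 1/1 normal; order 2: 1/17 normal; order 4: 1/9 normal; order 8: 1/5 normal; order 16: 3/3 normal; order 32: 1/1 normal.
Total normal subgroups: 8.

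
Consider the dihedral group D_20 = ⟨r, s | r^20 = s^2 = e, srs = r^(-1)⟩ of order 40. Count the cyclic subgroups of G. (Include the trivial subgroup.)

Each element a generates a cyclic subgroup ⟨a⟩; distinct elements may generate the same one (a cyclic group of order d has φ(d) generators).
Cyclic subgroups by order — order 1: 1; order 2: 21; order 4: 1; order 5: 1; order 10: 1; order 20: 1.
Total: 26.

26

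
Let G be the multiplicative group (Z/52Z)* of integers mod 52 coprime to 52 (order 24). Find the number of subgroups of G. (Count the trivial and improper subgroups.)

16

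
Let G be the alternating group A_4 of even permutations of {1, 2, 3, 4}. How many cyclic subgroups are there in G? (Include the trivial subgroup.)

8

Each element a generates a cyclic subgroup ⟨a⟩; distinct elements may generate the same one (a cyclic group of order d has φ(d) generators).
Cyclic subgroups by order — order 1: 1; order 2: 3; order 3: 4.
Total: 8.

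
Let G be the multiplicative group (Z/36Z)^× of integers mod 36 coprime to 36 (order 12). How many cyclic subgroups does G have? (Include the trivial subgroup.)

8

A cyclic subgroup of order d is generated by each of its φ(d) elements of order d, so the cyclic subgroups of order d number (#elements of order d)/φ(d).
Cyclic subgroups by order — order 1: 1; order 2: 3; order 3: 1; order 6: 3.
Total: 8.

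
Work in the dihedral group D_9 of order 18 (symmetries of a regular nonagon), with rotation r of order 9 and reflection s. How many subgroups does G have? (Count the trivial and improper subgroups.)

|G| = 18, so by Lagrange every subgroup order divides 18. Divisors: 1, 2, 3, 6, 9, 18.
Subgroups by order — order 1: 1; order 2: 9; order 3: 1; order 6: 3; order 9: 1; order 18: 1.
Total: 1 + 9 + 1 + 3 + 1 + 1 = 16.

16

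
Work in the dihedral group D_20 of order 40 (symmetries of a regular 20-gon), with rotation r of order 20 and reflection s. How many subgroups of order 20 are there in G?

3

|G| = 40 and 20 | 40, so subgroups of order 20 are possible by Lagrange.
The subgroups of order 20 are: {e, r, r^2, r^3, r^4, r^5, r^6, r^7, r^8, r^9, r^10, r^11, r^12, r^13, r^14, r^15, r^16, r^17, r^18, r^19}; {e, r^2, r^4, r^6, r^8, r^10, r^12, r^14, r^16, r^18, s, r^2s, r^4s, r^6s, r^8s, r^10s, r^12s, r^14s, r^16s, r^18s}; {e, r^2, r^4, r^6, r^8, r^10, r^12, r^14, r^16, r^18, rs, r^3s, r^5s, r^7s, r^9s, r^11s, r^13s, r^15s, r^17s, r^19s}.
So G has 3 subgroups of order 20.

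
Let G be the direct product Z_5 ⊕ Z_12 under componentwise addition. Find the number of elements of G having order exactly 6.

2

An element (a,b) has order lcm(ord(a), ord(b)); count pairs with lcm equal to 6.
Enumerating gives 2 such elements.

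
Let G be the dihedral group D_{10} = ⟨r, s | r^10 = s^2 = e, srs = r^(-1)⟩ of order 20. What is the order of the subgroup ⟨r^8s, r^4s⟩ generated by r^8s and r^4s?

|⟨r^8s⟩| = 2 and |⟨r^4s⟩| = 2, so |H| is a multiple of lcm(2, 2) = 2 and divides |G| = 20.
Closing under the operation: H = {e, r^2, r^4, r^6, r^8, s, r^2s, r^4s, r^6s, r^8s}, so |H| = 10.

10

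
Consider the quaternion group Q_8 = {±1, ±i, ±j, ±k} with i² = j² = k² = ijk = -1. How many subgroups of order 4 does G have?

3

|G| = 8 and 4 | 8, so subgroups of order 4 are possible by Lagrange.
The subgroups of order 4 are: {1, -1, i, -i}; {1, -1, j, -j}; {1, -1, k, -k}.
So G has 3 subgroups of order 4.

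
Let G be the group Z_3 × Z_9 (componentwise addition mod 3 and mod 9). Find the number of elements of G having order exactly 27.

0

An element (a,b) has order lcm(ord(a), ord(b)); count pairs with lcm equal to 27.
Enumerating gives 0 such elements.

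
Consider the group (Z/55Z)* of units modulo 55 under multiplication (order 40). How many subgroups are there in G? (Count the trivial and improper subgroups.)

|G| = 40, so by Lagrange every subgroup order divides 40. Divisors: 1, 2, 4, 5, 8, 10, 20, 40.
Subgroups by order — order 1: 1; order 2: 3; order 4: 3; order 5: 1; order 8: 1; order 10: 3; order 20: 3; order 40: 1.
Total: 1 + 3 + 3 + 1 + 1 + 3 + 3 + 1 = 16.

16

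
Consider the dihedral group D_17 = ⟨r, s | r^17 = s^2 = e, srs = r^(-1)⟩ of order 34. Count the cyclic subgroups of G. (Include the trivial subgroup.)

19

Each element a generates a cyclic subgroup ⟨a⟩; distinct elements may generate the same one (a cyclic group of order d has φ(d) generators).
Cyclic subgroups by order — order 1: 1; order 2: 17; order 17: 1.
Total: 19.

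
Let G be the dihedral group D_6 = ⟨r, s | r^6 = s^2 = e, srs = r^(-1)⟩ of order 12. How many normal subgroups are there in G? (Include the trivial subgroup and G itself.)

7

G has 16 subgroups. Checking conjugation-invariance by order — order 1: 1/1 normal; order 2: 1/7 normal; order 3: 1/1 normal; order 4: 0/3 normal; order 6: 3/3 normal; order 12: 1/1 normal.
Total normal subgroups: 7.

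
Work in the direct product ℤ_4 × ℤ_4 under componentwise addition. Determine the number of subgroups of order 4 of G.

7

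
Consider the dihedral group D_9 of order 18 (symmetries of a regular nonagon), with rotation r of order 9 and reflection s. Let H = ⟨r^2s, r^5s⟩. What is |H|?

|⟨r^2s⟩| = 2 and |⟨r^5s⟩| = 2, so |H| is a multiple of lcm(2, 2) = 2 and divides |G| = 18.
Closing under the operation: H = {e, r^3, r^6, r^2s, r^5s, r^8s}, so |H| = 6.

6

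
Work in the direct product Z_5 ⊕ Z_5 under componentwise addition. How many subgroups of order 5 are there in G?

6

|G| = 25 and 5 | 25, so subgroups of order 5 are possible by Lagrange.
The subgroups of order 5 are: {(0,0), (0,1), (0,2), (0,3), (0,4)}; {(0,0), (1,0), (2,0), (3,0), (4,0)}; {(0,0), (1,1), (2,2), (3,3), (4,4)}; {(0,0), (1,2), (2,4), (3,1), (4,3)}; … (6 in all).
So G has 6 subgroups of order 5.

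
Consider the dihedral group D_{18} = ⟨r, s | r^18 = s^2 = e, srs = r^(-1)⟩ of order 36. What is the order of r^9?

2

Computing powers of r^9: the smallest k with (r^9)^k = e is k = 2.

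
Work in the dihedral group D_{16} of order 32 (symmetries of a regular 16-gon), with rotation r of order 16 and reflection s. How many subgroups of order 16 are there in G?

|G| = 32 and 16 | 32, so subgroups of order 16 are possible by Lagrange.
The subgroups of order 16 are: {e, r, r^2, r^3, r^4, r^5, r^6, r^7, r^8, r^9, r^10, r^11, r^12, r^13, r^14, r^15}; {e, r^2, r^4, r^6, r^8, r^10, r^12, r^14, s, r^2s, r^4s, r^6s, r^8s, r^10s, r^12s, r^14s}; {e, r^2, r^4, r^6, r^8, r^10, r^12, r^14, rs, r^3s, r^5s, r^7s, r^9s, r^11s, r^13s, r^15s}.
So G has 3 subgroups of order 16.

3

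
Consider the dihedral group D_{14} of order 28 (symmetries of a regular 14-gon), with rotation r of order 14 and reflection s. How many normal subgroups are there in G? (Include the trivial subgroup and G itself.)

G has 28 subgroups. Checking conjugation-invariance by order — order 1: 1/1 normal; order 2: 1/15 normal; order 4: 0/7 normal; order 7: 1/1 normal; order 14: 3/3 normal; order 28: 1/1 normal.
Total normal subgroups: 7.

7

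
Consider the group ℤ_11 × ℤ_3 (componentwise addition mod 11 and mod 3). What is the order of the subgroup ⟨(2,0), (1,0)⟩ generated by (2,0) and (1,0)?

11

|⟨(2,0)⟩| = 11 and |⟨(1,0)⟩| = 11, so |H| is a multiple of lcm(11, 11) = 11 and divides |G| = 33.
Closing under the operation: H = {(0,0), (1,0), (2,0), (3,0), (4,0), (5,0), (6,0), (7,0), (8,0), (9,0), (10,0)}, so |H| = 11.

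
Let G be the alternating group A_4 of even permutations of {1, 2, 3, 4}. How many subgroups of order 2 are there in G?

3

|G| = 12 and 2 | 12, so subgroups of order 2 are possible by Lagrange.
The subgroups of order 2 are: {e, (1 2)(3 4)}; {e, (1 3)(2 4)}; {e, (1 4)(2 3)}.
So G has 3 subgroups of order 2.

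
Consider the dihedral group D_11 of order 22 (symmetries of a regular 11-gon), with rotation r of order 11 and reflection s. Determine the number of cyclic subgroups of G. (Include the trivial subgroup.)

13

Each element a generates a cyclic subgroup ⟨a⟩; distinct elements may generate the same one (a cyclic group of order d has φ(d) generators).
Cyclic subgroups by order — order 1: 1; order 2: 11; order 11: 1.
Total: 13.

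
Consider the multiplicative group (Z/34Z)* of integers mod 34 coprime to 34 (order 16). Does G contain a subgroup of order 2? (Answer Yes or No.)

2 | 16. A subgroup of order 2 is {1, 33}.

Yes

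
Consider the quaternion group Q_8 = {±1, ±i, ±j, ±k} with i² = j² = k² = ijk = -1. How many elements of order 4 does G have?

6

The elements of order 4 are: i, -i, j, -j, k, -k.
That's 6.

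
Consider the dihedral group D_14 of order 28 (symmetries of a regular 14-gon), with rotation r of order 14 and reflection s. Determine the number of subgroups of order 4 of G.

|G| = 28 and 4 | 28, so subgroups of order 4 are possible by Lagrange.
The subgroups of order 4 are: {e, r^7, r^3s, r^10s}; {e, r^7, r^4s, r^11s}; {e, r^7, r^5s, r^12s}; {e, r^7, r^6s, r^13s}; … (7 in all).
So G has 7 subgroups of order 4.

7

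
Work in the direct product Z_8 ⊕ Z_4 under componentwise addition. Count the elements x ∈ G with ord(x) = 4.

An element (a,b) has order lcm(ord(a), ord(b)); count pairs with lcm equal to 4.
Enumerating gives 12 such elements.

12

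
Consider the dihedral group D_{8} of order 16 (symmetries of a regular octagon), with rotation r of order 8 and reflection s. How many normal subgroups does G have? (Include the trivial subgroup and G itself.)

G has 19 subgroups. Checking conjugation-invariance by order — order 1: 1/1 normal; order 2: 1/9 normal; order 4: 1/5 normal; order 8: 3/3 normal; order 16: 1/1 normal.
Total normal subgroups: 7.

7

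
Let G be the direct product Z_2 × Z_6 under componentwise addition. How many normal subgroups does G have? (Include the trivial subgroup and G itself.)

10

G is abelian, so every subgroup is normal.
G has 10 subgroups in total, hence 10 normal subgroups.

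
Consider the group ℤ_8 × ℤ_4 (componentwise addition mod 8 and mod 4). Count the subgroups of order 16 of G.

3

|G| = 32 and 16 | 32, so subgroups of order 16 are possible by Lagrange.
The subgroups of order 16 are: {(0,0), (0,1), (0,2), (0,3), (2,0), (2,1), (2,2), (2,3), (4,0), (4,1), (4,2), (4,3), (6,0), (6,1), (6,2), (6,3)}; {(0,0), (0,2), (1,0), (1,2), (2,0), (2,2), (3,0), (3,2), (4,0), (4,2), (5,0), (5,2), (6,0), (6,2), (7,0), (7,2)}; {(0,0), (0,2), (1,1), (1,3), (2,0), (2,2), (3,1), (3,3), (4,0), (4,2), (5,1), (5,3), (6,0), (6,2), (7,1), (7,3)}.
So G has 3 subgroups of order 16.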